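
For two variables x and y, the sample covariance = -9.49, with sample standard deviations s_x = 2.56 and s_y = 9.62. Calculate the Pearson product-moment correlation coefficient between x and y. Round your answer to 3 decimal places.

r = Cov(x,y) / (s_x · s_y) = -9.49 / (2.56 × 9.62)
  = -9.49 / 24.6272 ≈ -0.385

-0.385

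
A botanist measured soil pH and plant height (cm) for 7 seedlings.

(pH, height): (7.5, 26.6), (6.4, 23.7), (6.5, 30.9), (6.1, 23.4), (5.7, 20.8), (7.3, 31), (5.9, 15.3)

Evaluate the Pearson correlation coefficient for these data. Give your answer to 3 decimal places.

n = 7, Σx = 45.4, Σy = 171.7, Σx² = 297.26, Σy² = 4399.35, Σxy = 1129.9
nΣxy − ΣxΣy = 7909.3 − 7795.18 = 114.12
nΣx² − (Σx)² = 2080.82 − 2061.16 = 19.66; nΣy² − (Σy)² = 30795.45 − 29480.89 = 1314.56
r = 114.12 / √(19.66 × 1314.56) = 114.12 / 160.7615 ≈ 0.710

0.710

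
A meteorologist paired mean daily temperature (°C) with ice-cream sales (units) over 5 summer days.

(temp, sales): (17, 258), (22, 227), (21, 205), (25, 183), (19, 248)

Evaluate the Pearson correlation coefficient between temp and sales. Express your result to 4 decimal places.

-0.9241

n = 5, Σx = 104, Σy = 1121, Σx² = 2200, Σy² = 255111, Σxy = 22972
nΣxy − ΣxΣy = 114860 − 116584 = -1724
nΣx² − (Σx)² = 11000 − 10816 = 184; nΣy² − (Σy)² = 1275555 − 1256641 = 18914
r = -1724 / √(184 × 18914) = -1724 / 1865.5230 ≈ -0.9241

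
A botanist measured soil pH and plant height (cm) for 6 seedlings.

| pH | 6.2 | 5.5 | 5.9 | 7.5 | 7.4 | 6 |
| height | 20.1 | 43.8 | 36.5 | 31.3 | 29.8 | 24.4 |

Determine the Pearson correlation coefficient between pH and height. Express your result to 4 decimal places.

-0.2928

n = 6, Σx = 38.5, Σy = 185.9, Σx² = 250.51, Σy² = 6117.79, Σxy = 1182.54
nΣxy − ΣxΣy = 7095.24 − 7157.15 = -61.91
nΣx² − (Σx)² = 1503.06 − 1482.25 = 20.81; nΣy² − (Σy)² = 36706.74 − 34558.81 = 2147.93
r = -61.91 / √(20.81 × 2147.93) = -61.91 / 211.4200 ≈ -0.2928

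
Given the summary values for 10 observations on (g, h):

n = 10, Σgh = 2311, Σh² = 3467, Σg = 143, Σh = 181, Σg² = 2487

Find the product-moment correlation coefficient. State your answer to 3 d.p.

r = (nΣgh − ΣgΣh) / √[(nΣg² − (Σg)²)(nΣh² − (Σh)²)]
Numerator: 10×2311 − 143×181 = -2773
Denominator: √[(24870 − 20449)(34670 − 32761)] = √[4421 × 1909] = 2905.1143
r = -2773 / 2905.1143 ≈ -0.955

-0.955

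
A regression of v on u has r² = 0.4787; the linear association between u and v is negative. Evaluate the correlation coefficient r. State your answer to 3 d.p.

|r| = √0.4787 = 0.692
The association is negative, so r = −0.692.

-0.692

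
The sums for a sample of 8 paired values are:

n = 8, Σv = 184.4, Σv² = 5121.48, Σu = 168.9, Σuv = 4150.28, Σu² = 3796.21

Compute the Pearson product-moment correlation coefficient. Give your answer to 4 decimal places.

0.5741

r = (nΣuv − ΣuΣv) / √[(nΣu² − (Σu)²)(nΣv² − (Σv)²)]
Numerator: 8×4150.28 − 168.9×184.4 = 2057.08
Denominator: √[(30369.68 − 28527.21)(40971.84 − 34003.36)] = √[1842.47 × 6968.48] = 3583.1851
r = 2057.08 / 3583.1851 ≈ 0.5741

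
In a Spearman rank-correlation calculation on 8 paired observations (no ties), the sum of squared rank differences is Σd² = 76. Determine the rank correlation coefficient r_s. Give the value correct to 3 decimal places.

ρ = 1 − 6Σd² / [n(n²−1)] = 1 − 6×76 / (8×63)
  = 1 − 456/504 = 1 − 0.9048 ≈ 0.095

0.095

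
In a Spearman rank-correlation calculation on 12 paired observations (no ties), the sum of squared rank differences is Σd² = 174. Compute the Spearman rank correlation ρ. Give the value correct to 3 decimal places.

ρ = 1 − 6Σd² / [n(n²−1)] = 1 − 6×174 / (12×143)
  = 1 − 1044/1716 = 1 − 0.6084 ≈ 0.392

0.392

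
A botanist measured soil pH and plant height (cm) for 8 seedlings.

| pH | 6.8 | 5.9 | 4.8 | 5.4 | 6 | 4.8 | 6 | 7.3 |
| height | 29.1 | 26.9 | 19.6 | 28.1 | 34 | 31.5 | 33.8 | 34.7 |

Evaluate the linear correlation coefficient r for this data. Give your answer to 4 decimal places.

n = 8, Σx = 47, Σy = 237.7, Σx² = 281.58, Σy² = 7238.97, Σxy = 1413.72
nΣxy − ΣxΣy = 11309.76 − 11171.9 = 137.86
nΣx² − (Σx)² = 2252.64 − 2209 = 43.64; nΣy² − (Σy)² = 57911.76 − 56501.29 = 1410.47
r = 137.86 / √(43.64 × 1410.47) = 137.86 / 248.0986 ≈ 0.5557

0.5557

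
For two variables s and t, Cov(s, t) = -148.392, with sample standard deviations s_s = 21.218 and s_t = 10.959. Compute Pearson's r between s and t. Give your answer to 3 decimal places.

r = Cov(s,t) / (s_s · s_t) = -148.392 / (21.218 × 10.959)
  = -148.392 / 232.5281 ≈ -0.638

-0.638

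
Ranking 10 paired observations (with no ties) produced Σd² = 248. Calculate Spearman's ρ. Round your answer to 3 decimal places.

-0.503

ρ = 1 − 6Σd² / [n(n²−1)] = 1 − 6×248 / (10×99)
  = 1 − 1488/990 = 1 − 1.5030 ≈ -0.503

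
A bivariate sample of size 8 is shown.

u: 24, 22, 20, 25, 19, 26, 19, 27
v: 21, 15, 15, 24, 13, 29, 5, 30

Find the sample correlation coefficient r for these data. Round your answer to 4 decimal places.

0.9494

n = 8, Σu = 182, Σv = 152, Σu² = 4212, Σv² = 3402, Σuv = 3640
nΣuv − ΣuΣv = 29120 − 27664 = 1456
nΣu² − (Σu)² = 33696 − 33124 = 572; nΣv² − (Σv)² = 27216 − 23104 = 4112
r = 1456 / √(572 × 4112) = 1456 / 1533.6440 ≈ 0.9494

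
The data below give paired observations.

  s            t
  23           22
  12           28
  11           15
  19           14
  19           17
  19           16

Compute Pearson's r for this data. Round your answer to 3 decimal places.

-0.181

n = 6, Σs = 103, Σt = 112, Σs² = 1877, Σt² = 2234, Σst = 1900
nΣst − ΣsΣt = 11400 − 11536 = -136
nΣs² − (Σs)² = 11262 − 10609 = 653; nΣt² − (Σt)² = 13404 − 12544 = 860
r = -136 / √(653 × 860) = -136 / 749.3864 ≈ -0.181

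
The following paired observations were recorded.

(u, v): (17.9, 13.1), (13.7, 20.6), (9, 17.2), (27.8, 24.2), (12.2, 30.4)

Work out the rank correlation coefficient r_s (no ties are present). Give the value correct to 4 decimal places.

0.0000

Rank u: 4, 3, 1, 5, 2
Rank v: 1, 3, 2, 4, 5
d = rank(u) − rank(v): 3, 0, -1, 1, -3; Σd² = 20
ρ = 1 − 6Σd² / [n(n²−1)] = 1 − 6×20 / (5×24) = 1 − 120/120 ≈ 0.0000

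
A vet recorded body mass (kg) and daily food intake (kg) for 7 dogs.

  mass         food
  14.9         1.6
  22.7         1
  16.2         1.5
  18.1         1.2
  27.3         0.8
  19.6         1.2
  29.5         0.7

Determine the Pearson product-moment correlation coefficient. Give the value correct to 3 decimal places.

n = 7, Σx = 148.3, Σy = 8, Σx² = 3327.05, Σy² = 9.82, Σxy = 158.57
nΣxy − ΣxΣy = 1109.99 − 1186.4 = -76.41
nΣx² − (Σx)² = 23289.35 − 21992.89 = 1296.46; nΣy² − (Σy)² = 68.74 − 64 = 4.74
r = -76.41 / √(1296.46 × 4.74) = -76.41 / 78.3915 ≈ -0.975

-0.975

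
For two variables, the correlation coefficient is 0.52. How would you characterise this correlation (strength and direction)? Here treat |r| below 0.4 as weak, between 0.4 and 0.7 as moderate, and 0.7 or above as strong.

r = 0.52 > 0 so the relationship is positive.
|r| = 0.52, which falls in the moderate range.

moderate positive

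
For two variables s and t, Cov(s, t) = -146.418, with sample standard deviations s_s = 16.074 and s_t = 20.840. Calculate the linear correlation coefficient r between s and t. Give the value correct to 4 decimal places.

r = Cov(s,t) / (s_s · s_t) = -146.418 / (16.074 × 20.840)
  = -146.418 / 334.9822 ≈ -0.4371

-0.4371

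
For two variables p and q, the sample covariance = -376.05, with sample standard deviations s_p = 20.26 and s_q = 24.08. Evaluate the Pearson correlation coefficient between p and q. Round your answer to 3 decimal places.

r = Cov(p,q) / (s_p · s_q) = -376.05 / (20.26 × 24.08)
  = -376.05 / 487.8608 ≈ -0.771

-0.771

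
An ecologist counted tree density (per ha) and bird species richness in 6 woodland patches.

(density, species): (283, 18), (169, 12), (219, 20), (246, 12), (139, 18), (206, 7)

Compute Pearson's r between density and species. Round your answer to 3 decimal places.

n = 6, Σx = 1262, Σy = 87, Σx² = 278884, Σy² = 1385, Σxy = 18398
nΣxy − ΣxΣy = 110388 − 109794 = 594
nΣx² − (Σx)² = 1673304 − 1592644 = 80660; nΣy² − (Σy)² = 8310 − 7569 = 741
r = 594 / √(80660 × 741) = 594 / 7731.0452 ≈ 0.077

0.077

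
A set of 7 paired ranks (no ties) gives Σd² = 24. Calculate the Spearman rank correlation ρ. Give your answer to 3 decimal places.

ρ = 1 − 6Σd² / [n(n²−1)] = 1 − 6×24 / (7×48)
  = 1 − 144/336 = 1 − 0.4286 ≈ 0.571

0.571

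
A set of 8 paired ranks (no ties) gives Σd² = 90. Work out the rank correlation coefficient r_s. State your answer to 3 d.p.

-0.071

ρ = 1 − 6Σd² / [n(n²−1)] = 1 − 6×90 / (8×63)
  = 1 − 540/504 = 1 − 1.0714 ≈ -0.071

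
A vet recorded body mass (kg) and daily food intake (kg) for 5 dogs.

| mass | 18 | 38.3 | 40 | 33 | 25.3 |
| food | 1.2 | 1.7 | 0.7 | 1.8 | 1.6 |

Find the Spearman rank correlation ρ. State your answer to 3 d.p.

-0.100

Rank mass: 1, 4, 5, 3, 2
Rank food: 2, 4, 1, 5, 3
d = rank(mass) − rank(food): -1, 0, 4, -2, -1; Σd² = 22
ρ = 1 − 6Σd² / [n(n²−1)] = 1 − 6×22 / (5×24) = 1 − 132/120 ≈ -0.100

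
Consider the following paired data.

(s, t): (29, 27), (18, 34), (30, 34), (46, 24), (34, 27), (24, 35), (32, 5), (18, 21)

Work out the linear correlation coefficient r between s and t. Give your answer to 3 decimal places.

n = 8, Σs = 231, Σt = 207, Σs² = 7261, Σt² = 6037, Σst = 5815
nΣst − ΣsΣt = 46520 − 47817 = -1297
nΣs² − (Σs)² = 58088 − 53361 = 4727; nΣt² − (Σt)² = 48296 − 42849 = 5447
r = -1297 / √(4727 × 5447) = -1297 / 5074.2457 ≈ -0.256

-0.256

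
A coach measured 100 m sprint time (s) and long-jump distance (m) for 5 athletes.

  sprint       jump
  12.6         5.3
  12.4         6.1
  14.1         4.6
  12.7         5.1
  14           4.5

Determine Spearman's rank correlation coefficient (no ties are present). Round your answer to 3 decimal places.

Rank sprint: 2, 1, 5, 3, 4
Rank jump: 4, 5, 2, 3, 1
d = rank(sprint) − rank(jump): -2, -4, 3, 0, 3; Σd² = 38
ρ = 1 − 6Σd² / [n(n²−1)] = 1 − 6×38 / (5×24) = 1 − 228/120 ≈ -0.900

-0.900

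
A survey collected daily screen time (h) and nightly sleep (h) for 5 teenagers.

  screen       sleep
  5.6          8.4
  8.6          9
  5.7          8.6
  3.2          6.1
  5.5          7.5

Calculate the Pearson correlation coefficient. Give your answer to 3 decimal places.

0.870

n = 5, Σx = 28.6, Σy = 39.6, Σx² = 178.3, Σy² = 318.98, Σxy = 234.23
nΣxy − ΣxΣy = 1171.15 − 1132.56 = 38.59
nΣx² − (Σx)² = 891.5 − 817.96 = 73.54; nΣy² − (Σy)² = 1594.9 − 1568.16 = 26.74
r = 38.59 / √(73.54 × 26.74) = 38.59 / 44.3448 ≈ 0.870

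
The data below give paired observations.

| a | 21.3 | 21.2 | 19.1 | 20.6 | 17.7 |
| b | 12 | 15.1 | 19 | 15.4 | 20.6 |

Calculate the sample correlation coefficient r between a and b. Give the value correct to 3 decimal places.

n = 5, Σa = 99.9, Σb = 82.1, Σa² = 2005.59, Σb² = 1394.53, Σab = 1620.48
nΣab − ΣaΣb = 8102.4 − 8201.79 = -99.39
nΣa² − (Σa)² = 10027.95 − 9980.01 = 47.94; nΣb² − (Σb)² = 6972.65 − 6740.41 = 232.24
r = -99.39 / √(47.94 × 232.24) = -99.39 / 105.5158 ≈ -0.942

-0.942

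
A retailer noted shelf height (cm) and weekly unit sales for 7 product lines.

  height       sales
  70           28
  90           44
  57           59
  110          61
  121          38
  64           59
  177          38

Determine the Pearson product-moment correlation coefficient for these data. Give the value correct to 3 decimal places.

n = 7, Σx = 689, Σy = 327, Σx² = 78415, Σy² = 16291, Σxy = 31093
nΣxy − ΣxΣy = 217651 − 225303 = -7652
nΣx² − (Σx)² = 548905 − 474721 = 74184; nΣy² − (Σy)² = 114037 − 106929 = 7108
r = -7652 / √(74184 × 7108) = -7652 / 22963.0110 ≈ -0.333

-0.333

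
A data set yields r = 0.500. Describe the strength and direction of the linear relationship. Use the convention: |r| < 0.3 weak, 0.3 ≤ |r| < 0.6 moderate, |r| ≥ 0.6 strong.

r = 0.500 > 0 so the relationship is positive.
|r| = 0.500, which falls in the moderate range.

moderate positive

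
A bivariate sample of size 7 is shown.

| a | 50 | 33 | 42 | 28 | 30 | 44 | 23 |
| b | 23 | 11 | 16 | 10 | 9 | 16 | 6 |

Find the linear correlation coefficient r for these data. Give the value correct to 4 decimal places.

n = 7, Σa = 250, Σb = 91, Σa² = 9502, Σb² = 1379, Σab = 3577
nΣab − ΣaΣb = 25039 − 22750 = 2289
nΣa² − (Σa)² = 66514 − 62500 = 4014; nΣb² − (Σb)² = 9653 − 8281 = 1372
r = 2289 / √(4014 × 1372) = 2289 / 2346.7441 ≈ 0.9754

0.9754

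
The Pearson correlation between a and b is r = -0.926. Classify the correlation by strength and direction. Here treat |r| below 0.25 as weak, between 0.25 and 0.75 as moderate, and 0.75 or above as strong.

strong negative

r = -0.926 < 0 so the relationship is negative.
|r| = 0.926, which falls in the strong range.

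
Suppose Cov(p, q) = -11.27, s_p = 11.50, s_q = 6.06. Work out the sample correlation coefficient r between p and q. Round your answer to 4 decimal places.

-0.1617

r = Cov(p,q) / (s_p · s_q) = -11.27 / (11.50 × 6.06)
  = -11.27 / 69.6900 ≈ -0.1617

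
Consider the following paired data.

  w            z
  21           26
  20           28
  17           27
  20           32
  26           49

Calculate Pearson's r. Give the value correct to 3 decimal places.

0.875

n = 5, Σw = 104, Σz = 162, Σw² = 2206, Σz² = 5614, Σwz = 3479
nΣwz − ΣwΣz = 17395 − 16848 = 547
nΣw² − (Σw)² = 11030 − 10816 = 214; nΣz² − (Σz)² = 28070 − 26244 = 1826
r = 547 / √(214 × 1826) = 547 / 625.1112 ≈ 0.875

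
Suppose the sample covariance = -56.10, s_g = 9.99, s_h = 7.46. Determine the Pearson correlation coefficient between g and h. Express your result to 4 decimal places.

-0.7528

r = Cov(g,h) / (s_g · s_h) = -56.10 / (9.99 × 7.46)
  = -56.10 / 74.5254 ≈ -0.7528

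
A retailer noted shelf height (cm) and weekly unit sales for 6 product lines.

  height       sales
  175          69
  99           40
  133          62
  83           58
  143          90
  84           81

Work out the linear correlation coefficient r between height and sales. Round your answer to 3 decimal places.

n = 6, Σx = 717, Σy = 400, Σx² = 92509, Σy² = 28230, Σxy = 48769
nΣxy − ΣxΣy = 292614 − 286800 = 5814
nΣx² − (Σx)² = 555054 − 514089 = 40965; nΣy² − (Σy)² = 169380 − 160000 = 9380
r = 5814 / √(40965 × 9380) = 5814 / 19602.3391 ≈ 0.297

0.297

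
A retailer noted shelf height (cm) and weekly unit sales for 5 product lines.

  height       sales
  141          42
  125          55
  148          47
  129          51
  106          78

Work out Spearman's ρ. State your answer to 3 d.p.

-0.900

Rank height: 4, 2, 5, 3, 1
Rank sales: 1, 4, 2, 3, 5
d = rank(height) − rank(sales): 3, -2, 3, 0, -4; Σd² = 38
ρ = 1 − 6Σd² / [n(n²−1)] = 1 − 6×38 / (5×24) = 1 − 228/120 ≈ -0.900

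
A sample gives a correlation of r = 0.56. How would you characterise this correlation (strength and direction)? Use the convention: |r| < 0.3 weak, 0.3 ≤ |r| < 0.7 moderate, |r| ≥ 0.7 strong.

r = 0.56 > 0 so the relationship is positive.
|r| = 0.56, which falls in the moderate range.

moderate positive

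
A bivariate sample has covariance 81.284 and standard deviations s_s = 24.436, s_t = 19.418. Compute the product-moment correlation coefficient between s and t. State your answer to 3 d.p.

r = Cov(s,t) / (s_s · s_t) = 81.284 / (24.436 × 19.418)
  = 81.284 / 474.4982 ≈ 0.171

0.171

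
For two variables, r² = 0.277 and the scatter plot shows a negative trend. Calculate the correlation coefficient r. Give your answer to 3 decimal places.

-0.526

|r| = √0.277 = 0.526
The association is negative, so r = −0.526.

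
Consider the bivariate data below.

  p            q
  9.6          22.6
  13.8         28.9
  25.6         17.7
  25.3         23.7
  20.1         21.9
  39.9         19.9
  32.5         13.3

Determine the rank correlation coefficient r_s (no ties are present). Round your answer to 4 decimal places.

-0.7143

Rank p: 1, 2, 5, 4, 3, 7, 6
Rank q: 5, 7, 2, 6, 4, 3, 1
d = rank(p) − rank(q): -4, -5, 3, -2, -1, 4, 5; Σd² = 96
ρ = 1 − 6Σd² / [n(n²−1)] = 1 − 6×96 / (7×48) = 1 − 576/336 ≈ -0.7143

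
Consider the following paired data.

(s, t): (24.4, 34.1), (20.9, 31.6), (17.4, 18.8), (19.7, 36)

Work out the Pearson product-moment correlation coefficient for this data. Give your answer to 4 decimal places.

n = 4, Σs = 82.4, Σt = 120.5, Σs² = 1723.02, Σt² = 3810.81, Σst = 2528.8
nΣst − ΣsΣt = 10115.2 − 9929.2 = 186
nΣs² − (Σs)² = 6892.08 − 6789.76 = 102.32; nΣt² − (Σt)² = 15243.24 − 14520.25 = 722.99
r = 186 / √(102.32 × 722.99) = 186 / 271.9859 ≈ 0.6839

0.6839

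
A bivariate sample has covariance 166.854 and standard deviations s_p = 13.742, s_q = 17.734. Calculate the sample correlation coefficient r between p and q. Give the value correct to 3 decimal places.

0.685

r = Cov(p,q) / (s_p · s_q) = 166.854 / (13.742 × 17.734)
  = 166.854 / 243.7006 ≈ 0.685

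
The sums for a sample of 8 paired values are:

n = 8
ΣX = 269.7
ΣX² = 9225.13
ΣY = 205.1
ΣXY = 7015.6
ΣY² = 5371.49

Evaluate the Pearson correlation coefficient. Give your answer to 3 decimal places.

0.825

r = (nΣXY − ΣXΣY) / √[(nΣX² − (ΣX)²)(nΣY² − (ΣY)²)]
Numerator: 8×7015.6 − 269.7×205.1 = 809.33
Denominator: √[(73801.04 − 72738.09)(42971.92 − 42066.01)] = √[1062.95 × 905.91] = 981.2936
r = 809.33 / 981.2936 ≈ 0.825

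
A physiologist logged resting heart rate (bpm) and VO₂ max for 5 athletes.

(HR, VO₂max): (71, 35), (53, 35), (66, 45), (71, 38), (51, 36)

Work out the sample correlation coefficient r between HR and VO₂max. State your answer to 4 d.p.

n = 5, Σx = 312, Σy = 189, Σx² = 19848, Σy² = 7215, Σxy = 11844
nΣxy − ΣxΣy = 59220 − 58968 = 252
nΣx² − (Σx)² = 99240 − 97344 = 1896; nΣy² − (Σy)² = 36075 − 35721 = 354
r = 252 / √(1896 × 354) = 252 / 819.2582 ≈ 0.3076

0.3076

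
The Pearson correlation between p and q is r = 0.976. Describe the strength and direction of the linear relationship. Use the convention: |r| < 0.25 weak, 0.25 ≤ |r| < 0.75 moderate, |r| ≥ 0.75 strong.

strong positive

r = 0.976 > 0 so the relationship is positive.
|r| = 0.976, which falls in the strong range.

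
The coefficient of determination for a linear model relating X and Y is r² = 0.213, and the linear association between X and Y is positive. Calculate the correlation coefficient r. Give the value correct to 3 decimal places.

|r| = √0.213 = 0.462
The association is positive, so r = 0.462.

0.462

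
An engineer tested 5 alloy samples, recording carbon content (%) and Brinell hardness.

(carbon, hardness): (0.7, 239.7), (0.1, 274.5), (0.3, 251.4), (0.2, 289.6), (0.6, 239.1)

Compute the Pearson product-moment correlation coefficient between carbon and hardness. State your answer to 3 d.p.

-0.854

n = 5, Σx = 1.9, Σy = 1294.3, Σx² = 0.99, Σy² = 337045.27, Σxy = 472.04
nΣxy − ΣxΣy = 2360.2 − 2459.17 = -98.97
nΣx² − (Σx)² = 4.95 − 3.61 = 1.34; nΣy² − (Σy)² = 1685226.35 − 1675212.49 = 10013.86
r = -98.97 / √(1.34 × 10013.86) = -98.97 / 115.8386 ≈ -0.854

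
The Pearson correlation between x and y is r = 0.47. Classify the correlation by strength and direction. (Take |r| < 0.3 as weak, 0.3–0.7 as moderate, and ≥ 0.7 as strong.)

moderate positive

r = 0.47 > 0 so the relationship is positive.
|r| = 0.47, which falls in the moderate range.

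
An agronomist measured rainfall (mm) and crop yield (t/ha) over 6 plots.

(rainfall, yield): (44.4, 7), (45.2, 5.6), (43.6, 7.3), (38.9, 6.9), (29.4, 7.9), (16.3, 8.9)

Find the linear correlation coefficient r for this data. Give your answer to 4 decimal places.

n = 6, Σx = 217.8, Σy = 43.6, Σx² = 8558.62, Σy² = 322.88, Σxy = 1527.94
nΣxy − ΣxΣy = 9167.64 − 9496.08 = -328.44
nΣx² − (Σx)² = 51351.72 − 47436.84 = 3914.88; nΣy² − (Σy)² = 1937.28 − 1900.96 = 36.32
r = -328.44 / √(3914.88 × 36.32) = -328.44 / 377.0788 ≈ -0.8710

-0.8710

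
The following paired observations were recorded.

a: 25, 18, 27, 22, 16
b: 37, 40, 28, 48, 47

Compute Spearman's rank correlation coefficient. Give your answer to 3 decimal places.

-0.700

Rank a: 4, 2, 5, 3, 1
Rank b: 2, 3, 1, 5, 4
d = rank(a) − rank(b): 2, -1, 4, -2, -3; Σd² = 34
ρ = 1 − 6Σd² / [n(n²−1)] = 1 − 6×34 / (5×24) = 1 − 204/120 ≈ -0.700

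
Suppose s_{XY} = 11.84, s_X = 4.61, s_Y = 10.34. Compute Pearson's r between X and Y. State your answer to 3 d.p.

r = Cov(X,Y) / (s_X · s_Y) = 11.84 / (4.61 × 10.34)
  = 11.84 / 47.6674 ≈ 0.248

0.248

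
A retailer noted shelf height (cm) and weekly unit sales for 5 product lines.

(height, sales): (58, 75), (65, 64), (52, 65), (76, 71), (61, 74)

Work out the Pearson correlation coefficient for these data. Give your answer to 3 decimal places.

n = 5, Σx = 312, Σy = 349, Σx² = 19790, Σy² = 24463, Σxy = 21800
nΣxy − ΣxΣy = 109000 − 108888 = 112
nΣx² − (Σx)² = 98950 − 97344 = 1606; nΣy² − (Σy)² = 122315 − 121801 = 514
r = 112 / √(1606 × 514) = 112 / 908.5615 ≈ 0.123

0.123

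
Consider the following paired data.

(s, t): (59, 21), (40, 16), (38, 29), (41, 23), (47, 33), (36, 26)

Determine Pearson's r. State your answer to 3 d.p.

-0.106

n = 6, Σs = 261, Σt = 148, Σs² = 11711, Σt² = 3832, Σst = 6411
nΣst − ΣsΣt = 38466 − 38628 = -162
nΣs² − (Σs)² = 70266 − 68121 = 2145; nΣt² − (Σt)² = 22992 − 21904 = 1088
r = -162 / √(2145 × 1088) = -162 / 1527.6649 ≈ -0.106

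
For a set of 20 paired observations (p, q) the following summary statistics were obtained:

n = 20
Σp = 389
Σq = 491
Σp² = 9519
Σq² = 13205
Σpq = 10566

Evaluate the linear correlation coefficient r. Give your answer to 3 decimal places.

0.678

r = (nΣpq − ΣpΣq) / √[(nΣp² − (Σp)²)(nΣq² − (Σq)²)]
Numerator: 20×10566 − 389×491 = 20321
Denominator: √[(190380 − 151321)(264100 − 241081)] = √[39059 × 23019] = 29984.9816
r = 20321 / 29984.9816 ≈ 0.678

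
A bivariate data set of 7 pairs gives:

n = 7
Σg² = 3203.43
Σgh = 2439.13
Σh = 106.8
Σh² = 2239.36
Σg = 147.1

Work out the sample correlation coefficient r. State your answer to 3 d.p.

r = (nΣgh − ΣgΣh) / √[(nΣg² − (Σg)²)(nΣh² − (Σh)²)]
Numerator: 7×2439.13 − 147.1×106.8 = 1363.63
Denominator: √[(22424.01 − 21638.41)(15675.52 − 11406.24)] = √[785.6 × 4269.28] = 1831.3783
r = 1363.63 / 1831.3783 ≈ 0.745

0.745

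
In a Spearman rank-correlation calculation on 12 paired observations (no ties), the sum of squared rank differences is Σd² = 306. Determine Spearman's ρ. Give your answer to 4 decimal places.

-0.0699

ρ = 1 − 6Σd² / [n(n²−1)] = 1 − 6×306 / (12×143)
  = 1 − 1836/1716 = 1 − 1.06993 ≈ -0.0699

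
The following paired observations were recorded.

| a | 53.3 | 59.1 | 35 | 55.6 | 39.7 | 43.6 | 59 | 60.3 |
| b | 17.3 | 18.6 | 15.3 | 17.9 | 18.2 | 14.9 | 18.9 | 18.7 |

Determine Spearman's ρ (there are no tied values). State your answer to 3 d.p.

0.738

Rank a: 4, 7, 1, 5, 2, 3, 6, 8
Rank b: 3, 6, 2, 4, 5, 1, 8, 7
d = rank(a) − rank(b): 1, 1, -1, 1, -3, 2, -2, 1; Σd² = 22
ρ = 1 − 6Σd² / [n(n²−1)] = 1 − 6×22 / (8×63) = 1 − 132/504 ≈ 0.738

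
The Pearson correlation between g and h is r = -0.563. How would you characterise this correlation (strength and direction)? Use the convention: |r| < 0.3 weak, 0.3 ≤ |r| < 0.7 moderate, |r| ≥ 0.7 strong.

moderate negative

r = -0.563 < 0 so the relationship is negative.
|r| = 0.563, which falls in the moderate range.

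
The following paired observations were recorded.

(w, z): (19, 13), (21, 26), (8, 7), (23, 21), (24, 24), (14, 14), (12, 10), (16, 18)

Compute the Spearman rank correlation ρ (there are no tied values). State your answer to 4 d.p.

Rank w: 5, 6, 1, 7, 8, 3, 2, 4
Rank z: 3, 8, 1, 6, 7, 4, 2, 5
d = rank(w) − rank(z): 2, -2, 0, 1, 1, -1, 0, -1; Σd² = 12
ρ = 1 − 6Σd² / [n(n²−1)] = 1 − 6×12 / (8×63) = 1 − 72/504 ≈ 0.8571

0.8571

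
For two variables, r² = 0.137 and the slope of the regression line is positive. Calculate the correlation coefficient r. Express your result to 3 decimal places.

|r| = √0.137 = 0.370
The association is positive, so r = 0.370.

0.370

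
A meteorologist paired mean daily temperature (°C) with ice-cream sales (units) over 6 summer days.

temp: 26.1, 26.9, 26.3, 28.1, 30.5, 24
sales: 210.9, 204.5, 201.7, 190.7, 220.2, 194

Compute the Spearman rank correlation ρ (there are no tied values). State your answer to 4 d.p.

Rank temp: 2, 4, 3, 5, 6, 1
Rank sales: 5, 4, 3, 1, 6, 2
d = rank(temp) − rank(sales): -3, 0, 0, 4, 0, -1; Σd² = 26
ρ = 1 − 6Σd² / [n(n²−1)] = 1 − 6×26 / (6×35) = 1 − 156/210 ≈ 0.2571

0.2571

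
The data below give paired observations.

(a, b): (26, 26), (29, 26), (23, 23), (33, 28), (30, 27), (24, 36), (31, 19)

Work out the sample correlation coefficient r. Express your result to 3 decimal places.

-0.292

n = 7, Σa = 196, Σb = 185, Σa² = 5572, Σb² = 5051, Σab = 5146
nΣab − ΣaΣb = 36022 − 36260 = -238
nΣa² − (Σa)² = 39004 − 38416 = 588; nΣb² − (Σb)² = 35357 − 34225 = 1132
r = -238 / √(588 × 1132) = -238 / 815.8529 ≈ -0.292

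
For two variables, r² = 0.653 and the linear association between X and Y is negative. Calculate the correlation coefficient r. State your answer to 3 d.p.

-0.808

|r| = √0.653 = 0.808
The association is negative, so r = −0.808.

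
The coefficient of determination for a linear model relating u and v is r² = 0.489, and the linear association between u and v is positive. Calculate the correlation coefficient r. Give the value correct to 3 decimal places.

|r| = √0.489 = 0.699
The association is positive, so r = 0.699.

0.699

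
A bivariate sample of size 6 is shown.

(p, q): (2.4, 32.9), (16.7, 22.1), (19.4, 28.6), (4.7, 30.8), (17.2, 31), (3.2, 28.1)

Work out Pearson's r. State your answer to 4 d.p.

n = 6, Σp = 63.6, Σq = 173.5, Σp² = 989.18, Σq² = 5088.03, Σpq = 1770.75
nΣpq − ΣpΣq = 10624.5 − 11034.6 = -410.1
nΣp² − (Σp)² = 5935.08 − 4044.96 = 1890.12; nΣq² − (Σq)² = 30528.18 − 30102.25 = 425.93
r = -410.1 / √(1890.12 × 425.93) = -410.1 / 897.2507 ≈ -0.4571

-0.4571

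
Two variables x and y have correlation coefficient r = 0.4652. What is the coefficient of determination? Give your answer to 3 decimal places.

r² = (0.4652)² = 0.216

0.216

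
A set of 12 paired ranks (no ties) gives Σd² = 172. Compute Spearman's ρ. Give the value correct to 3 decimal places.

0.399

ρ = 1 − 6Σd² / [n(n²−1)] = 1 − 6×172 / (12×143)
  = 1 − 1032/1716 = 1 − 0.6014 ≈ 0.399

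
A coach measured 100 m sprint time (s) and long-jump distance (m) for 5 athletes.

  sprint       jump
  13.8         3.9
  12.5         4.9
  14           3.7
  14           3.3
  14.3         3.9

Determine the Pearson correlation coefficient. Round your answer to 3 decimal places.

n = 5, Σx = 68.6, Σy = 19.7, Σx² = 943.18, Σy² = 79.01, Σxy = 268.84
nΣxy − ΣxΣy = 1344.2 − 1351.42 = -7.22
nΣx² − (Σx)² = 4715.9 − 4705.96 = 9.94; nΣy² − (Σy)² = 395.05 − 388.09 = 6.96
r = -7.22 / √(9.94 × 6.96) = -7.22 / 8.3176 ≈ -0.868

-0.868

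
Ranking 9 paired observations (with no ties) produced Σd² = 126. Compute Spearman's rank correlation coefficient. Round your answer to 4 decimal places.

ρ = 1 − 6Σd² / [n(n²−1)] = 1 − 6×126 / (9×80)
  = 1 − 756/720 = 1 − 1.05000 ≈ -0.0500

-0.0500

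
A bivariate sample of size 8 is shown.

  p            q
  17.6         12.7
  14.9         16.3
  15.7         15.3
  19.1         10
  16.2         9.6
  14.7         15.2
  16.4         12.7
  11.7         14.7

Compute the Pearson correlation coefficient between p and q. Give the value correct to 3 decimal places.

-0.640

n = 8, Σp = 126.3, Σq = 106.5, Σp² = 2027.45, Σq² = 1461.65, Σpq = 1656.83
nΣpq − ΣpΣq = 13254.64 − 13450.95 = -196.31
nΣp² − (Σp)² = 16219.6 − 15951.69 = 267.91; nΣq² − (Σq)² = 11693.2 − 11342.25 = 350.95
r = -196.31 / √(267.91 × 350.95) = -196.31 / 306.6317 ≈ -0.640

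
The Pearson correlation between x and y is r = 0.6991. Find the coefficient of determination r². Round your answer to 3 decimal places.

0.489

r² = (0.6991)² = 0.489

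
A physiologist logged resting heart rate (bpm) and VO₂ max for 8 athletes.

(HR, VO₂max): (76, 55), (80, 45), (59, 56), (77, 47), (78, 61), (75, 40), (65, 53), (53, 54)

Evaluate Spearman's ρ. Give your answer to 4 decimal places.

-0.1667

Rank HR: 5, 8, 2, 6, 7, 4, 3, 1
Rank VO₂max: 6, 2, 7, 3, 8, 1, 4, 5
d = rank(HR) − rank(VO₂max): -1, 6, -5, 3, -1, 3, -1, -4; Σd² = 98
ρ = 1 − 6Σd² / [n(n²−1)] = 1 − 6×98 / (8×63) = 1 − 588/504 ≈ -0.1667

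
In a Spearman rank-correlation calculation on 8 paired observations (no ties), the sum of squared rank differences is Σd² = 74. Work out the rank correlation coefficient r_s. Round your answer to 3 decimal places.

0.119

ρ = 1 − 6Σd² / [n(n²−1)] = 1 − 6×74 / (8×63)
  = 1 − 444/504 = 1 − 0.8810 ≈ 0.119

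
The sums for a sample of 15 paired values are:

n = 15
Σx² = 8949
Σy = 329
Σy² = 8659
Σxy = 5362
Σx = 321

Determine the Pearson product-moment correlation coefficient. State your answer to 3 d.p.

r = (nΣxy − ΣxΣy) / √[(nΣx² − (Σx)²)(nΣy² − (Σy)²)]
Numerator: 15×5362 − 321×329 = -25179
Denominator: √[(134235 − 103041)(129885 − 108241)] = √[31194 × 21644] = 25983.8976
r = -25179 / 25983.8976 ≈ -0.969

-0.969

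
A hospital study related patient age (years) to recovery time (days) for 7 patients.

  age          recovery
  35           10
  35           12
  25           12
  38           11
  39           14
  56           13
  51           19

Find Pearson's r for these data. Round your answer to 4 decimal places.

0.5627

n = 7, Σx = 279, Σy = 91, Σx² = 11777, Σy² = 1235, Σxy = 3731
nΣxy − ΣxΣy = 26117 − 25389 = 728
nΣx² − (Σx)² = 82439 − 77841 = 4598; nΣy² − (Σy)² = 8645 − 8281 = 364
r = 728 / √(4598 × 364) = 728 / 1293.7048 ≈ 0.5627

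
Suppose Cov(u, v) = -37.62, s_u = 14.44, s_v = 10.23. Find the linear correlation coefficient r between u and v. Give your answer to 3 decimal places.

-0.255

r = Cov(u,v) / (s_u · s_v) = -37.62 / (14.44 × 10.23)
  = -37.62 / 147.7212 ≈ -0.255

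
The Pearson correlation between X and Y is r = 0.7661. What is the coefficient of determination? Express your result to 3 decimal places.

0.587

r² = (0.7661)² = 0.587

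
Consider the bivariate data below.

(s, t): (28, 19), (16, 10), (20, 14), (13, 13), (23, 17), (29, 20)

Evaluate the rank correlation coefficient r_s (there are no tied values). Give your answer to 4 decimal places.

Rank s: 5, 2, 3, 1, 4, 6
Rank t: 5, 1, 3, 2, 4, 6
d = rank(s) − rank(t): 0, 1, 0, -1, 0, 0; Σd² = 2
ρ = 1 − 6Σd² / [n(n²−1)] = 1 − 6×2 / (6×35) = 1 − 12/210 ≈ 0.9429

0.9429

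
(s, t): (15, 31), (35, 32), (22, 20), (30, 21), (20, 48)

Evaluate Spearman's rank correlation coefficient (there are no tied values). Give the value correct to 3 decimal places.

-0.100

Rank s: 1, 5, 3, 4, 2
Rank t: 3, 4, 1, 2, 5
d = rank(s) − rank(t): -2, 1, 2, 2, -3; Σd² = 22
ρ = 1 − 6Σd² / [n(n²−1)] = 1 − 6×22 / (5×24) = 1 − 132/120 ≈ -0.100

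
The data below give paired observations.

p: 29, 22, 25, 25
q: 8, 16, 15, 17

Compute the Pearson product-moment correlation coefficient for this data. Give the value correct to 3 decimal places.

-0.853

n = 4, Σp = 101, Σq = 56, Σp² = 2575, Σq² = 834, Σpq = 1384
nΣpq − ΣpΣq = 5536 − 5656 = -120
nΣp² − (Σp)² = 10300 − 10201 = 99; nΣq² − (Σq)² = 3336 − 3136 = 200
r = -120 / √(99 × 200) = -120 / 140.7125 ≈ -0.853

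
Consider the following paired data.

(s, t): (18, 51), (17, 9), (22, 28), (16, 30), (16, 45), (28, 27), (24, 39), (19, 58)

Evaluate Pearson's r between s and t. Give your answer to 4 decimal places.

-0.1252

n = 8, Σs = 160, Σt = 287, Σs² = 3330, Σt² = 12005, Σst = 5681
nΣst − ΣsΣt = 45448 − 45920 = -472
nΣs² − (Σs)² = 26640 − 25600 = 1040; nΣt² − (Σt)² = 96040 − 82369 = 13671
r = -472 / √(1040 × 13671) = -472 / 3770.6551 ≈ -0.1252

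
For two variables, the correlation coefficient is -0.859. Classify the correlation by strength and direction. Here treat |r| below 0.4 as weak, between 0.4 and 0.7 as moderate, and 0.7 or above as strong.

strong negative

r = -0.859 < 0 so the relationship is negative.
|r| = 0.859, which falls in the strong range.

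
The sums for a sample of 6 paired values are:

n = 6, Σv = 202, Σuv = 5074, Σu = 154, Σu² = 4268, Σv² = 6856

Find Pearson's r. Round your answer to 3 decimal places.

-0.838

r = (nΣuv − ΣuΣv) / √[(nΣu² − (Σu)²)(nΣv² − (Σv)²)]
Numerator: 6×5074 − 154×202 = -664
Denominator: √[(25608 − 23716)(41136 − 40804)] = √[1892 × 332] = 792.5554
r = -664 / 792.5554 ≈ -0.838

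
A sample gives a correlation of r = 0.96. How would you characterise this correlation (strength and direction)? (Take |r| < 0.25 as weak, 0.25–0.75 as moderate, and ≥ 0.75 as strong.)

r = 0.96 > 0 so the relationship is positive.
|r| = 0.96, which falls in the strong range.

strong positive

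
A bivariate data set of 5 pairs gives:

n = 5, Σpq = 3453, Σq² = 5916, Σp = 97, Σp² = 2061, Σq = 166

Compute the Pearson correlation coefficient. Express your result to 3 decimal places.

r = (nΣpq − ΣpΣq) / √[(nΣp² − (Σp)²)(nΣq² − (Σq)²)]
Numerator: 5×3453 − 97×166 = 1163
Denominator: √[(10305 − 9409)(29580 − 27556)] = √[896 × 2024] = 1346.6640
r = 1163 / 1346.6640 ≈ 0.864

0.864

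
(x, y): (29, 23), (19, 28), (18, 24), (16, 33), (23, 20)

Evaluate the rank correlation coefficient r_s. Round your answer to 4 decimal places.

Rank x: 5, 3, 2, 1, 4
Rank y: 2, 4, 3, 5, 1
d = rank(x) − rank(y): 3, -1, -1, -4, 3; Σd² = 36
ρ = 1 − 6Σd² / [n(n²−1)] = 1 − 6×36 / (5×24) = 1 − 216/120 ≈ -0.8000

-0.8000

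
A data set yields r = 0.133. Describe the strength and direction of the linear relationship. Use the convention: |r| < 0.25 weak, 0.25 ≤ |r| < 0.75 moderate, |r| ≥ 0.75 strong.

weak positive

r = 0.133 > 0 so the relationship is positive.
|r| = 0.133, which falls in the weak range.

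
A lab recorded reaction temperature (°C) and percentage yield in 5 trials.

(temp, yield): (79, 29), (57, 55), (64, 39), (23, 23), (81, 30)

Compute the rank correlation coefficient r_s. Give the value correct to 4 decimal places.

Rank temp: 4, 2, 3, 1, 5
Rank yield: 2, 5, 4, 1, 3
d = rank(temp) − rank(yield): 2, -3, -1, 0, 2; Σd² = 18
ρ = 1 − 6Σd² / [n(n²−1)] = 1 − 6×18 / (5×24) = 1 − 108/120 ≈ 0.1000

0.1000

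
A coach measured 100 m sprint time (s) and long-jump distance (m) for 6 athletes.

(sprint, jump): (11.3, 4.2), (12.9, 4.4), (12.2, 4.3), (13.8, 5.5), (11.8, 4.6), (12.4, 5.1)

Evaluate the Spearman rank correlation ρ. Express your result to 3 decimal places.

Rank sprint: 1, 5, 3, 6, 2, 4
Rank jump: 1, 3, 2, 6, 4, 5
d = rank(sprint) − rank(jump): 0, 2, 1, 0, -2, -1; Σd² = 10
ρ = 1 − 6Σd² / [n(n²−1)] = 1 − 6×10 / (6×35) = 1 − 60/210 ≈ 0.714

0.714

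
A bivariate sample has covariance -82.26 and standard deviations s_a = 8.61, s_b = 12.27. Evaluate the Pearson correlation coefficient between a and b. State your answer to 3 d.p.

-0.779

r = Cov(a,b) / (s_a · s_b) = -82.26 / (8.61 × 12.27)
  = -82.26 / 105.6447 ≈ -0.779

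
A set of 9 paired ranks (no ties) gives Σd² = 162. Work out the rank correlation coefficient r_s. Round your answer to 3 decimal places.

-0.350

ρ = 1 − 6Σd² / [n(n²−1)] = 1 − 6×162 / (9×80)
  = 1 − 972/720 = 1 − 1.3500 ≈ -0.350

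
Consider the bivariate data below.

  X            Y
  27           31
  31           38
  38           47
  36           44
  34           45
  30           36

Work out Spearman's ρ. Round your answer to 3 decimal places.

0.943

Rank X: 1, 3, 6, 5, 4, 2
Rank Y: 1, 3, 6, 4, 5, 2
d = rank(X) − rank(Y): 0, 0, 0, 1, -1, 0; Σd² = 2
ρ = 1 − 6Σd² / [n(n²−1)] = 1 − 6×2 / (6×35) = 1 − 12/210 ≈ 0.943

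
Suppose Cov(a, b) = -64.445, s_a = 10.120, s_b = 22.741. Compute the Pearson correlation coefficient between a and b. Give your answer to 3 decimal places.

r = Cov(a,b) / (s_a · s_b) = -64.445 / (10.120 × 22.741)
  = -64.445 / 230.1389 ≈ -0.280

-0.280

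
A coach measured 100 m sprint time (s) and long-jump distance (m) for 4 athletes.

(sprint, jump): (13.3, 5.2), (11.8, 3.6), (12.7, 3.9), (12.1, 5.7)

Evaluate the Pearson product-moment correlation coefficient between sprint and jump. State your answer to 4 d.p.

0.2977

n = 4, Σx = 49.9, Σy = 18.4, Σx² = 623.83, Σy² = 87.7, Σxy = 230.14
nΣxy − ΣxΣy = 920.56 − 918.16 = 2.4
nΣx² − (Σx)² = 2495.32 − 2490.01 = 5.31; nΣy² − (Σy)² = 350.8 − 338.56 = 12.24
r = 2.4 / √(5.31 × 12.24) = 2.4 / 8.0619 ≈ 0.2977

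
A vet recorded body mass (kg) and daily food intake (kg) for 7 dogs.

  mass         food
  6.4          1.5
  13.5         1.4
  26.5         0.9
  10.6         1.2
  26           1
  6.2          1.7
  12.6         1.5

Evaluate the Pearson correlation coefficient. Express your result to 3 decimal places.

n = 7, Σx = 101.8, Σy = 9.2, Σx² = 1911.02, Σy² = 12.6, Σxy = 120.51
nΣxy − ΣxΣy = 843.57 − 936.56 = -92.99
nΣx² − (Σx)² = 13377.14 − 10363.24 = 3013.9; nΣy² − (Σy)² = 88.2 − 84.64 = 3.56
r = -92.99 / √(3013.9 × 3.56) = -92.99 / 103.5832 ≈ -0.898

-0.898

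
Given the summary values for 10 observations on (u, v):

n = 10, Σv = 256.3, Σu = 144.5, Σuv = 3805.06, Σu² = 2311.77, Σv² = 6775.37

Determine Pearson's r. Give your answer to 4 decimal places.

r = (nΣuv − ΣuΣv) / √[(nΣu² − (Σu)²)(nΣv² − (Σv)²)]
Numerator: 10×3805.06 − 144.5×256.3 = 1015.25
Denominator: √[(23117.7 − 20880.25)(67753.7 − 65689.69)] = √[2237.45 × 2064.01] = 2148.9810
r = 1015.25 / 2148.9810 ≈ 0.4724

0.4724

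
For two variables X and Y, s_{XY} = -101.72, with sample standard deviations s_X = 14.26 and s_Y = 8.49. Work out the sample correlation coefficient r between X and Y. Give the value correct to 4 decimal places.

-0.8402

r = Cov(X,Y) / (s_X · s_Y) = -101.72 / (14.26 × 8.49)
  = -101.72 / 121.0674 ≈ -0.8402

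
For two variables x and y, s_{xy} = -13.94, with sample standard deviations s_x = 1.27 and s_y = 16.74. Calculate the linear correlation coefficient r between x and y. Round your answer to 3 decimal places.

-0.656

r = Cov(x,y) / (s_x · s_y) = -13.94 / (1.27 × 16.74)
  = -13.94 / 21.2598 ≈ -0.656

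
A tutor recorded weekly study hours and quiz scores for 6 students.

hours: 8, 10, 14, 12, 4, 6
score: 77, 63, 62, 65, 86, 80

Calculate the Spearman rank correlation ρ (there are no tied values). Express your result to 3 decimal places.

-0.943

Rank hours: 3, 4, 6, 5, 1, 2
Rank score: 4, 2, 1, 3, 6, 5
d = rank(hours) − rank(score): -1, 2, 5, 2, -5, -3; Σd² = 68
ρ = 1 − 6Σd² / [n(n²−1)] = 1 − 6×68 / (6×35) = 1 − 408/210 ≈ -0.943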